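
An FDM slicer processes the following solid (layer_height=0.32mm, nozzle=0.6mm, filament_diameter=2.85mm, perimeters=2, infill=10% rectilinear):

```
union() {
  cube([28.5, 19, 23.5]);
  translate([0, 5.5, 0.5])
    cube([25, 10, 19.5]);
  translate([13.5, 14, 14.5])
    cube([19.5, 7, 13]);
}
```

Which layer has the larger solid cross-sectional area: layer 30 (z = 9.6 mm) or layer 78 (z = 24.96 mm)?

layer 30 (z = 9.6 mm)

Layer 30 (z = 9.6): the cube (footprint 28.5×19) is included at this height (area 541.50 mm²); the cube at (0, 5.5) (footprint 25×10) is included at this height (area 250.00 mm²); the cube at (13.5, 14) is not intersected at this z (z outside [14.5, 27.5]); Merging all regions: the 25×10 cube at (0, 5.5) lies entirely inside the 28.5×19 cube, so the union is just the 28.5×19 cube — area = 541.50 mm². So its area = 541.50 mm². Layer 78 (z = 24.96): the cube is absent (z outside [0, 23.5]); the cube at (0, 5.5) does not reach this height (z outside [0.5, 20]); the cube at (13.5, 14) is present — its section is the full 19.5×7 rectangle (area 136.50 mm²); Taking the union: only the 19.5×7 cube at (13.5, 14) is present, so the union is just that shape — area = 136.50 mm². So its area = 136.50 mm². Layer 30 is larger (541.50 vs 136.50 mm²).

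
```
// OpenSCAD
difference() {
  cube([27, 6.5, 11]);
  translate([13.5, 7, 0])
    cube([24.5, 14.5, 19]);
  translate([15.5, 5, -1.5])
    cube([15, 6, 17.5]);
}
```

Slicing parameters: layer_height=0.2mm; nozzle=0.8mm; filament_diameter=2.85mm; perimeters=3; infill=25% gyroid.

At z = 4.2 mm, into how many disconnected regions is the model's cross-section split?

At z = 4.2 mm: the cube (footprint 27×6.5) is included at this height; the 24.5×14.5 cube at (13.5, 7) contributes its full rectangle; the cube at (15.5, 5) is present — its section is the full 15×6 rectangle; Taking the first minus the rest: starting from the 27×6.5 cube, the 24.5×14.5 cube at (13.5, 7) misses the remaining region (no effect); the 15×6 cube at (15.5, 5) partially overlaps it — only the 17.25 mm² overlap (of its 90.00 mm²) is removed, clipping the outline — 1 connected region. The result has 1 disconnected region.

1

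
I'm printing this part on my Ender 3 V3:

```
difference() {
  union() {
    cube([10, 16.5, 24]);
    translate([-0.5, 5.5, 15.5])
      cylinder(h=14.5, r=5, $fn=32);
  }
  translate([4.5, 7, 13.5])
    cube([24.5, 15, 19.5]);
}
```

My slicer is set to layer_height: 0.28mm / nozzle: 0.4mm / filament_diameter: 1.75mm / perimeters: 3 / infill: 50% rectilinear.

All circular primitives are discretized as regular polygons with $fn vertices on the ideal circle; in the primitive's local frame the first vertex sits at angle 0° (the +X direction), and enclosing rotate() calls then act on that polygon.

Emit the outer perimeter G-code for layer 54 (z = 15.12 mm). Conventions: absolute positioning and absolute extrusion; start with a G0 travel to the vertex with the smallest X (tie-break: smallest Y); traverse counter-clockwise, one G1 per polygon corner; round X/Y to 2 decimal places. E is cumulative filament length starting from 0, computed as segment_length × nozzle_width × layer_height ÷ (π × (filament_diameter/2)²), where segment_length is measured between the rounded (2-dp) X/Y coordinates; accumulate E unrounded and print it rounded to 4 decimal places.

G0 X0.00 Y0.00 Z15.12
G1 X10.00 Y0.00 E0.4656
G1 X10.00 Y7.00 E0.7916
G1 X4.50 Y7.00 E1.0477
G1 X4.50 Y16.50 E1.4901
G1 X0.00 Y16.50 E1.6996
G1 X0.00 Y0.00 E2.4679

At z = 15.12 mm: the cube (footprint 10×16.5) is included at this height; the cylinder at (-0.5, 5.5) is absent (z outside [15.5, 30]); Combining (union): only the 10×16.5 cube is present, so the union is just that shape — 1 connected region; the cube at (4.5, 7) is present — its section is the full 24.5×15 rectangle; Taking the first minus the rest: starting from that combined region, the 24.5×15 cube at (4.5, 7) partially overlaps it — only the 52.25 mm² overlap (of its 367.50 mm²) is removed, clipping the outline — 1 connected region. The outline is a single polygon with 6 vertices. Extrusion per mm of travel: 0.4 × 0.28 / (π × 0.875²) = 0.046564. Accumulating E over each segment gives final E = 2.4679.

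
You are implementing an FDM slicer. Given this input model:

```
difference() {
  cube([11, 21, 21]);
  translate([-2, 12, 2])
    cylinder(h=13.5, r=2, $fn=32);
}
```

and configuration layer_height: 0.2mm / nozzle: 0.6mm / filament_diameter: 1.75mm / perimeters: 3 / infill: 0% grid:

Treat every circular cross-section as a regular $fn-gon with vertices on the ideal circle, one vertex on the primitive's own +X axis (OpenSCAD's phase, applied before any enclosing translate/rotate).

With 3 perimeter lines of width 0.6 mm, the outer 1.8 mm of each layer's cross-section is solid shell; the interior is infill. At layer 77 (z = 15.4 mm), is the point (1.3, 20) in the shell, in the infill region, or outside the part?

At z = 15.4 mm: the cube is present — its section is the full 11×21 rectangle; the r=2 cylinder at (-2, 12) contributes a regular 32-gon of circumradius 2; Subtracting the remaining from the first: starting from the 11×21 cube, the r=2 cylinder at (-2, 12) misses the remaining region (no effect) — 1 connected region. Overall, the cross-section is a single solid region. The nearest boundary edge runs (0.00, 21.00)→(11.00, 21.00); distance from the point to it = 1.00 mm. The point is inside the cross-section, 1.00 mm from the nearest boundary — within the 1.8 mm shell band (3 × 0.6).

shell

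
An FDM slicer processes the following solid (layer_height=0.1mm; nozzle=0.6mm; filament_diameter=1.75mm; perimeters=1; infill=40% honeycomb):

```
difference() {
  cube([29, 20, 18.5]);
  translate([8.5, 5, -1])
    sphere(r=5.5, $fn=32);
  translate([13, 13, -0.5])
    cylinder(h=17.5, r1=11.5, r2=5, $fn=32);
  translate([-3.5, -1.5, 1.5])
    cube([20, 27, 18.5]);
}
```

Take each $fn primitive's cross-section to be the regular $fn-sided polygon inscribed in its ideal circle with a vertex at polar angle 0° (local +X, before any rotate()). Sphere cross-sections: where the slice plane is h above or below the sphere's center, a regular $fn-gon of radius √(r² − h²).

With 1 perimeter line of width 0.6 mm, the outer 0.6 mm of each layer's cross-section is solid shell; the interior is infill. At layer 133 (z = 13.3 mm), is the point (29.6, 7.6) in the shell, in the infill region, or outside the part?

At z = 13.3 mm: the 29×20 cube contributes its full rectangle; the sphere at (8.5, 5) does not reach this height (|z−center|=14.300 > r=5.5); the cone at (13, 13): at t=0.789 of its height the radius interpolates to r₁+(r₂−r₁)t = 6.374, giving a regular 32-gon of that circumradius; the cube at (-3.5, -1.5) is present — its section is the full 20×27 rectangle; Taking the first minus the rest: starting from the 29×20 cube, the cone at (13, 13) lies wholly inside it (removes its full 126.83 mm² and its 39.99 mm outline becomes a hole wall); the 20×27 cube at (-3.5, -1.5) partially overlaps it — only the 224.48 mm² overlap (of its 540.00 mm²) is removed, clipping the outline — 1 connected region. Overall, the cross-section is a single solid region. The nearest boundary edge runs (29.00, 20.00)→(29.00, 0.00); distance from the point to it = 0.60 mm. The point is not inside any of the regions above, so it lies outside the cross-section (0.60 mm from the nearest boundary).

outside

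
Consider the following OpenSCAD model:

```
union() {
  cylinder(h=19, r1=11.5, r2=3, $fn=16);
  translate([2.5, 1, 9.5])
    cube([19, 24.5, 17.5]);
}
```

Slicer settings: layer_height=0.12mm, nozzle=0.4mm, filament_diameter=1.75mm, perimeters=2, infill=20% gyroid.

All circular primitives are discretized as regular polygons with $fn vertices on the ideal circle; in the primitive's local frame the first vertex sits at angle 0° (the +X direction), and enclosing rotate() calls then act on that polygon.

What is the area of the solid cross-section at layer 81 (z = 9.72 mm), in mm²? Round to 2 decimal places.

604.74 mm²

At z = 9.72 mm: the cone contributes a regular 16-gon of circumradius 7.152 (interpolated between r1=11.5 and r2=3 at t=0.512) (area = (16/2)·7.152²·sin(360°/16) = 156.58 mm²); the cube at (2.5, 1) is present — its section is the full 19×24.5 rectangle (area 465.50 mm²); Merging all regions: the regions partially overlap — summed areas 622.08 mm² minus the doubly-counted overlap 17.34 mm² gives 604.74 mm² — area = 604.74 mm². Overall, the cross-section is a single solid region. Net area = 604.74 mm².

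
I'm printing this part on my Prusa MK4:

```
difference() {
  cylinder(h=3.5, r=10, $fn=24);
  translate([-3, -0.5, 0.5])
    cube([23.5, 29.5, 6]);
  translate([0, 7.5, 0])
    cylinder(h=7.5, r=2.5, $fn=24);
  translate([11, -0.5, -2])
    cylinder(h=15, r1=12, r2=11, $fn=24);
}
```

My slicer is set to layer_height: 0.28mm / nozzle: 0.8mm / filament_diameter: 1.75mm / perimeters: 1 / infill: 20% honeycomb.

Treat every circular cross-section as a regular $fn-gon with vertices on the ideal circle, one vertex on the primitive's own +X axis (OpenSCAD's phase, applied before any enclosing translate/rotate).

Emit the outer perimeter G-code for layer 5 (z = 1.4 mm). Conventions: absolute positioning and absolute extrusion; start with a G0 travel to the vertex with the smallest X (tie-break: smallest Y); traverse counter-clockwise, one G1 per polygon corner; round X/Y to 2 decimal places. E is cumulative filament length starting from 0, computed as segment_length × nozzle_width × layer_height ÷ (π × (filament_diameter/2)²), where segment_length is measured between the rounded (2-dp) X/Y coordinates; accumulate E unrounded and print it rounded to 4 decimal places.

G0 X-10.00 Y0.00 Z1.40
G1 X-9.66 Y-2.59 E0.2433
G1 X-8.66 Y-5.00 E0.4863
G1 X-7.07 Y-7.07 E0.7293
G1 X-5.00 Y-8.66 E0.9724
G1 X-2.59 Y-9.66 E1.2154
G1 X0.00 Y-10.00 E1.4587
G1 X2.59 Y-9.66 E1.7020
G1 X3.35 Y-9.34 E1.7788
G1 X2.67 Y-8.83 E1.8579
G1 X0.80 Y-6.39 E2.1442
G1 X-0.37 Y-3.55 E2.4303
G1 X-0.77 Y-0.50 E2.7167
G1 X-3.00 Y-0.50 E2.9244
G1 X-3.00 Y9.49 E3.8548
G1 X-5.00 Y8.66 E4.0564
G1 X-7.07 Y7.07 E4.2995
G1 X-8.66 Y5.00 E4.5426
G1 X-9.66 Y2.59 E4.7856
G1 X-10.00 Y0.00 E5.0289

At z = 1.4 mm: the r=10 cylinder gives a regular 24-gon of circumradius 10 (constant along its height); the cube at (-3, -0.5) is present — its section is the full 23.5×29.5 rectangle; the cylinder at (0, 7.5): section is a regular 24-gon, circumradius r=2.5; the cone at (11, -0.5): at t=0.227 of its height the radius interpolates to r₁+(r₂−r₁)t = 11.773, giving a regular 24-gon of that circumradius; Taking the first minus the rest: starting from the r=10 cylinder, the 23.5×29.5 cube at (-3, -0.5) partially overlaps it — only the 113.51 mm² overlap (of its 693.25 mm²) is removed, clipping the outline; the r=2.5 cylinder at (0, 7.5) misses the remaining region (no effect); the cone at (11, -0.5) partially overlaps it — only the 66.61 mm² overlap (of its 430.50 mm²) is removed, clipping the outline — 1 connected region. The outline is a single polygon with 19 vertices. Extrusion per mm of travel: 0.8 × 0.28 / (π × 0.875²) = 0.093128. Accumulating E over each segment gives final E = 5.0289.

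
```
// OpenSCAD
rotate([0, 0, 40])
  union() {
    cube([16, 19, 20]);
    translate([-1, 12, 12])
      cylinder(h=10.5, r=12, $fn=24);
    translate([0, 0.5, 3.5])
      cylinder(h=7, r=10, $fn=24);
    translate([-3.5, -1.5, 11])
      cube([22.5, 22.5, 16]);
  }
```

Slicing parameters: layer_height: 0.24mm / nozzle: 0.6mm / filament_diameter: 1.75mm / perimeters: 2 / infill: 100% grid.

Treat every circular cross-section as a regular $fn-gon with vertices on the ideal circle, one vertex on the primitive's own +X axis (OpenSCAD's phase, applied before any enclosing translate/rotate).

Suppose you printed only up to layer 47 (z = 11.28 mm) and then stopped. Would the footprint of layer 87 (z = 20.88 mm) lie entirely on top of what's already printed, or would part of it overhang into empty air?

part overhangs

Compare the two slices. At z = 11.28: the 16×19 cube contributes its full rectangle (area 304.00 mm²); the cylinder at (-1, 12) is not intersected at this z (z outside [12, 22.5]); the cylinder at (0, 0.5) does not reach this height (z outside [3.5, 10.5]); the cube at (-3.5, -1.5) is present — its section is the full 22.5×22.5 rectangle (area 506.25 mm²); Combining (union): the 16×19 cube lies entirely inside the 22.5×22.5 cube at (-3.5, -1.5), so the union is just the 22.5×22.5 cube at (-3.5, -1.5) — area = 506.25 mm²; (rotated 40° about Z; rotation is an isometry so areas/perimeters/island counts are preserved). At z = 20.88: the cube is absent (z outside [0, 20]); the r=12 cylinder at (-1, 12) gives a regular 24-gon of circumradius 12 (constant along its height) (area = (24/2)·12.000²·sin(360°/24) = 447.24 mm²); the cylinder at (0, 0.5) is not intersected at this z (z outside [3.5, 10.5]); the 22.5×22.5 cube at (-3.5, -1.5) contributes its full rectangle (area 506.25 mm²); Taking the union: the regions partially overlap — summed areas 953.49 mm² minus the doubly-counted overlap 260.00 mm² gives 693.49 mm² — area = 693.49 mm²; (rotated 40° about Z; rotation is an isometry so areas/perimeters/island counts are preserved). Checking containment: at z = 20.88 the cross-section extends beyond the z = 11.28 cross-section by about 187.24 mm².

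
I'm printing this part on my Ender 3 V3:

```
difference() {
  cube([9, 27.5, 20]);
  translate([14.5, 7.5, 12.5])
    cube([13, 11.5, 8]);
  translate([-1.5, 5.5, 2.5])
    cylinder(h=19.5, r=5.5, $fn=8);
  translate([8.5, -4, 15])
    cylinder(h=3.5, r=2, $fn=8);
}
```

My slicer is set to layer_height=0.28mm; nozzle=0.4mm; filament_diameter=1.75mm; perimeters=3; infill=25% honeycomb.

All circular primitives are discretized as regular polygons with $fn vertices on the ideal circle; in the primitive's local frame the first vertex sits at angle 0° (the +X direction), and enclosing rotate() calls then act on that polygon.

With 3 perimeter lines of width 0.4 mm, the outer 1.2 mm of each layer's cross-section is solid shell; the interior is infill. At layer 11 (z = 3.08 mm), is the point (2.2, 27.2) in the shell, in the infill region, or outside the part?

shell

At z = 3.08 mm: the 9×27.5 cube contributes its full rectangle; the cube at (14.5, 7.5) does not reach this height (z outside [12.5, 20.5]); the r=5.5 cylinder at (-1.5, 5.5) contributes a regular 8-gon of circumradius 5.5; the cylinder at (8.5, -4) does not reach this height (z outside [15, 18.5]); After the difference (first − rest): starting from the 9×27.5 cube, the r=5.5 cylinder at (-1.5, 5.5) partially overlaps it — only the 27.21 mm² overlap (of its 85.56 mm²) is removed, clipping the outline — 1 connected region. Overall, the cross-section is a single solid region. The nearest boundary edge runs (0.00, 27.50)→(9.00, 27.50); distance from the point to it = 0.30 mm. The point is inside the cross-section, 0.30 mm from the nearest boundary — within the 1.2 mm shell band (3 × 0.4).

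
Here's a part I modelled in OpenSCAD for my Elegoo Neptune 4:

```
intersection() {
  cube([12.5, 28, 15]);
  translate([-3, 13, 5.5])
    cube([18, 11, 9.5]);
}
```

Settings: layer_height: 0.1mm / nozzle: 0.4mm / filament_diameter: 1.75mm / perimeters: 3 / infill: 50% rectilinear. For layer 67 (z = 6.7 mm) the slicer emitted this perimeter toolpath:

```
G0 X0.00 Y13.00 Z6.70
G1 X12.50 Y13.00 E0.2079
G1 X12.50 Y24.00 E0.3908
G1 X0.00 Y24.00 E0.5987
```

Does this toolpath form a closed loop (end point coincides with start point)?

Start point (G0): (0.00, 13.00). End point (last G1): the path does not return to the start — open.

no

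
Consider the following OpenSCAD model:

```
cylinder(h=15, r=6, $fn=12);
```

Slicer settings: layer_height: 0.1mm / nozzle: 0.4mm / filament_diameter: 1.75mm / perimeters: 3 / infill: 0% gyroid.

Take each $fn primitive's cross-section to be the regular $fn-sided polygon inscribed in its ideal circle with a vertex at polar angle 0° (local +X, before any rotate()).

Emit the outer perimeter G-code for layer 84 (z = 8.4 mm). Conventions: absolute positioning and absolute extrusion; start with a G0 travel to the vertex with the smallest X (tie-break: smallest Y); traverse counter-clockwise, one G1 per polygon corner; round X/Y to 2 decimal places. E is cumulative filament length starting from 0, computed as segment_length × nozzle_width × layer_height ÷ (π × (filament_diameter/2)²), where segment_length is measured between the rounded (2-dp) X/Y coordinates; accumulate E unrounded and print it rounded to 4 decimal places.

At z = 8.4 mm: the cylinder: section is a regular 12-gon, circumradius r=6. The outline is a single polygon with 12 vertices. Extrusion per mm of travel: 0.4 × 0.1 / (π × 0.875²) = 0.016630. Accumulating E over each segment gives final E = 0.6200.

G0 X-6.00 Y0.00 Z8.40
G1 X-5.20 Y-3.00 E0.0516
G1 X-3.00 Y-5.20 E0.1034
G1 X0.00 Y-6.00 E0.1550
G1 X3.00 Y-5.20 E0.2066
G1 X5.20 Y-3.00 E0.2584
G1 X6.00 Y0.00 E0.3100
G1 X5.20 Y3.00 E0.3616
G1 X3.00 Y5.20 E0.4134
G1 X0.00 Y6.00 E0.4650
G1 X-3.00 Y5.20 E0.5167
G1 X-5.20 Y3.00 E0.5684
G1 X-6.00 Y0.00 E0.6200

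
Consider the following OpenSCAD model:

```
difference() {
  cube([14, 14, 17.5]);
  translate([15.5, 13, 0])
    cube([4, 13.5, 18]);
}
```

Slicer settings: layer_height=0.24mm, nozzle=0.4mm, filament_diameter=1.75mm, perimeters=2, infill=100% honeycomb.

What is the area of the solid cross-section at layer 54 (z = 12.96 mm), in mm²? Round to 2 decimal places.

196.00 mm²

At z = 12.96 mm: the cube is present — its section is the full 14×14 rectangle (area 196.00 mm²); the cube at (15.5, 13) is present — its section is the full 4×13.5 rectangle (area 54.00 mm²); Taking the first minus the rest: starting from the 14×14 cube (196.00 mm²), the 4×13.5 cube at (15.5, 13) misses the remaining region (no effect) — area = 196.00 mm². Overall, the cross-section is a single solid region. Net area = 196.00 mm².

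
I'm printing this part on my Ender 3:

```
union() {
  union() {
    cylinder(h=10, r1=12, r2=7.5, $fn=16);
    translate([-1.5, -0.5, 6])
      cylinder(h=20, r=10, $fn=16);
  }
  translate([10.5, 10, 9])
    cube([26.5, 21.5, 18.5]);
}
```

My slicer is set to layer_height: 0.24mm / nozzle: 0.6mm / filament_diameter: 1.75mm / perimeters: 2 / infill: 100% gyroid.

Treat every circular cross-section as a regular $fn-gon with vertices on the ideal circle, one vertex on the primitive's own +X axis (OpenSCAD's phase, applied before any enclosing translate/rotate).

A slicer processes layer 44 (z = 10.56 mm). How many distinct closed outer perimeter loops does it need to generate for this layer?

At z = 10.56 mm: the cone does not reach this height (z outside [0, 10]); the r=10 cylinder at (-1.5, -0.5) contributes a regular 16-gon of circumradius 10; Merging all regions: only the r=10 cylinder at (-1.5, -0.5) is present, so the union is just that shape — 1 connected region; the 26.5×21.5 cube at (10.5, 10) contributes its full rectangle; Combining (union): the 2 present regions are separate (no shared area or edge), so areas and boundary lengths simply add and each stays a separate island — 2 connected regions. The result has 2 disconnected regions.

2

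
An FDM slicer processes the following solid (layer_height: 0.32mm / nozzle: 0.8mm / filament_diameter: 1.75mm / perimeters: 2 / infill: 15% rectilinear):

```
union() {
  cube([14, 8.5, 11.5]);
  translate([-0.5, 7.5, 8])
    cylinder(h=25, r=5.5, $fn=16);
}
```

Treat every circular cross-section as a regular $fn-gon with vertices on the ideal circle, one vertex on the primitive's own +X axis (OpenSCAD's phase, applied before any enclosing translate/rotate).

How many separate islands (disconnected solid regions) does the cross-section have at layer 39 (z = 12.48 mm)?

1

At z = 12.48 mm: the cube does not reach this height (z outside [0, 11.5]); the cylinder at (-0.5, 7.5): section is a regular 16-gon, circumradius r=5.5; Combining (union): only the r=5.5 cylinder at (-0.5, 7.5) is present, so the union is just that shape — 1 connected region. Overall, the cross-section is a single solid region. Island count = 1.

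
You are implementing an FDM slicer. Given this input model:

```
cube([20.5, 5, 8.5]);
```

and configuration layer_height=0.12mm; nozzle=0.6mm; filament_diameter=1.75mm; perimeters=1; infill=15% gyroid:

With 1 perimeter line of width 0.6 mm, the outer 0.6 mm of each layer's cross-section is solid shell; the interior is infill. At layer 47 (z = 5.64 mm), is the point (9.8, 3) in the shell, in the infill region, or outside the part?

infill

At z = 5.64 mm: the cube is present — its section is the full 20.5×5 rectangle. Overall, the cross-section is a single solid region. The nearest boundary edge runs (20.50, 5.00)→(0.00, 5.00); distance from the point to it = 2.00 mm. The point is inside the cross-section and 2.00 mm from the nearest boundary — more than the 0.6 mm shell width (1 × 0.6), so it's in the infill interior.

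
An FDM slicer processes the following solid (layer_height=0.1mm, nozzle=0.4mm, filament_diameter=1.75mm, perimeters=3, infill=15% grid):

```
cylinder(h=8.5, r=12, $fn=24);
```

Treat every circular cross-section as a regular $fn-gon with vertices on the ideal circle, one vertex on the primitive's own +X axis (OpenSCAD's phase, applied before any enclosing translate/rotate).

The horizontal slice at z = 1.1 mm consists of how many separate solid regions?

At z = 1.1 mm: the r=12 cylinder gives a regular 24-gon of circumradius 12 (constant along its height). The result has 1 disconnected region.

1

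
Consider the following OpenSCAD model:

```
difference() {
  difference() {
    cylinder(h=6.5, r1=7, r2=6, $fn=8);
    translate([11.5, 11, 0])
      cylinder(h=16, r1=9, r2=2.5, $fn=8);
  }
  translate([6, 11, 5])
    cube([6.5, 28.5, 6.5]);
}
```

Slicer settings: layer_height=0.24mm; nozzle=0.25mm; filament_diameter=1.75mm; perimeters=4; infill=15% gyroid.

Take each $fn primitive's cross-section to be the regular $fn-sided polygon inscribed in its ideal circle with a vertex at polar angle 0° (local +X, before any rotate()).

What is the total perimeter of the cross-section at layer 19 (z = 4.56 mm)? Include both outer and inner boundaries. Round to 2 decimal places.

At z = 4.56 mm: the cone: at t=0.702 of its height the radius interpolates to r₁+(r₂−r₁)t = 6.298, giving a regular 8-gon of that circumradius (perimeter = 2·8·6.298·sin(180°/8) = 38.57 mm); the cone at (11.5, 11) (r1=9→r2=2.5) has section circumradius 7.147 here — a regular 8-gon (perimeter = 2·8·7.147·sin(180°/8) = 43.76 mm); Taking the first minus the rest: starting from the cone, the cone at (11.5, 11) misses the remaining region (no effect) — boundary = 38.57 mm; the cube at (6, 11) is not intersected at this z (z outside [5, 11.5]); Subtracting the remaining from the first: none of the subtracted shapes is present at this height, so the result so far is unchanged — boundary = 38.57 mm. Overall, the cross-section is a single solid region. Total boundary length (outer) = 38.57 mm.

38.57 mm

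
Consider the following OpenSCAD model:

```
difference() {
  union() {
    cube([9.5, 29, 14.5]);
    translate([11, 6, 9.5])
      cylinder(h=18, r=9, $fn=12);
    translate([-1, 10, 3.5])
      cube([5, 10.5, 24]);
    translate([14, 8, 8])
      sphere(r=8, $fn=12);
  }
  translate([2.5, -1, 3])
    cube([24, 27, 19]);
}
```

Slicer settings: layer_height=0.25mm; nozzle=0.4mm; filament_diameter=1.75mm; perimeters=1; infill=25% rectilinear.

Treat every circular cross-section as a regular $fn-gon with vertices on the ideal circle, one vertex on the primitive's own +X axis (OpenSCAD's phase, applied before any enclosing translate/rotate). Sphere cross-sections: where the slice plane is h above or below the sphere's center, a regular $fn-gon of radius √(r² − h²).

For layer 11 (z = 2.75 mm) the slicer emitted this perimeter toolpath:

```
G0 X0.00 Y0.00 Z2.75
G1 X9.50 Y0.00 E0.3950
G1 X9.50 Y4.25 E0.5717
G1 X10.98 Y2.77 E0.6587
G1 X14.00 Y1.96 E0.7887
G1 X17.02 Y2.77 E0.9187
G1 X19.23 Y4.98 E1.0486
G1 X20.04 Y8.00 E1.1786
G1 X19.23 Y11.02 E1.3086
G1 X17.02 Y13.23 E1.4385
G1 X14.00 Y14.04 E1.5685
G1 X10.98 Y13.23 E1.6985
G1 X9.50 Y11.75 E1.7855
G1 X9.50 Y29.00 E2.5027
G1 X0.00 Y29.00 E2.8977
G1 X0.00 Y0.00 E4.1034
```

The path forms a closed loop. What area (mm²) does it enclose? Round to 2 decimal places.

377.54 mm²

Apply the shoelace formula to the sequence of (X, Y) vertices; enclosed area = 377.54 mm².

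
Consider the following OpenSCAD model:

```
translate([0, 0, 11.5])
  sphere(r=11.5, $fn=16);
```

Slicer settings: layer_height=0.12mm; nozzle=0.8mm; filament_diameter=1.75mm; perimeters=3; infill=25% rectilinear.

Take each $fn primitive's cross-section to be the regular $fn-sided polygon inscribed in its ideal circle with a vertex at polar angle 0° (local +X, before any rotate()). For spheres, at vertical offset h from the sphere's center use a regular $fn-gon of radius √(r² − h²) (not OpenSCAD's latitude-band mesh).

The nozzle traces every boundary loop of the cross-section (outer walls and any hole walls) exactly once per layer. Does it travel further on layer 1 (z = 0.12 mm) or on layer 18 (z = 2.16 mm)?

layer 18 (z = 2.16 mm)

Layer 1 (z = 0.12): the r=11.5 sphere contributes a regular 16-gon of circumradius √(11.5²−11.38²) = 1.657 (perimeter = 2·16·1.657·sin(180°/16) = 10.34 mm). So its perimeter = 10.34 mm. Layer 18 (z = 2.16): the r=11.5 sphere slices to a regular 16-gon of circumradius 6.709 (√(r²−h²) with h=9.34 from center) (perimeter = 2·16·6.709·sin(180°/16) = 41.89 mm). So its perimeter = 41.89 mm. Layer 18 is larger (41.89 vs 10.34 mm).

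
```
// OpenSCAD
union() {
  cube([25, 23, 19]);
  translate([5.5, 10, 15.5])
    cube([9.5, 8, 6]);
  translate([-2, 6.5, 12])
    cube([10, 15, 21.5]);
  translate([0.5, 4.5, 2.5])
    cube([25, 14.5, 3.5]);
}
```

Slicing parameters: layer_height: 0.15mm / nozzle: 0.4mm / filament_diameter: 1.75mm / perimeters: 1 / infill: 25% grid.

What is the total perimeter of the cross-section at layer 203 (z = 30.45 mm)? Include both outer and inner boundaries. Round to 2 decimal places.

50.00 mm

At z = 30.45 mm: the cube does not reach this height (z outside [0, 19]); the cube at (5.5, 10) is not intersected at this z (z outside [15.5, 21.5]); the cube at (-2, 6.5) (footprint 10×15) is included at this height (perimeter 50.00 mm); the cube at (0.5, 4.5) is absent (z outside [2.5, 6]); Taking the union: only the 10×15 cube at (-2, 6.5) is present, so the union is just that shape — boundary = 50.00 mm. Overall, the cross-section is a single solid region. Total boundary length (outer) = 50.00 mm.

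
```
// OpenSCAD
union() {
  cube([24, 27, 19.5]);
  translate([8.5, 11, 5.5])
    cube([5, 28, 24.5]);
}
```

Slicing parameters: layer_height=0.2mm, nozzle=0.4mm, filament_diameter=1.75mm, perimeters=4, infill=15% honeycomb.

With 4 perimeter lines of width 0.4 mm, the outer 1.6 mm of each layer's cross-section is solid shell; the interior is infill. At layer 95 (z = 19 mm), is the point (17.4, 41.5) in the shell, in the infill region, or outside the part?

At z = 19 mm: the 24×27 cube contributes its full rectangle; the cube at (8.5, 11) is present — its section is the full 5×28 rectangle; Combining (union): the regions partially overlap (shared area 80.00 mm²), so overlapping operands fuse into one piece — 1 connected region. Overall, the cross-section is a single solid region. The nearest boundary edge runs (8.50, 39.00)→(13.50, 39.00); distance from the point to it = 4.63 mm. The point is not inside any of the regions above, so it lies outside the cross-section (4.63 mm from the nearest boundary).

outside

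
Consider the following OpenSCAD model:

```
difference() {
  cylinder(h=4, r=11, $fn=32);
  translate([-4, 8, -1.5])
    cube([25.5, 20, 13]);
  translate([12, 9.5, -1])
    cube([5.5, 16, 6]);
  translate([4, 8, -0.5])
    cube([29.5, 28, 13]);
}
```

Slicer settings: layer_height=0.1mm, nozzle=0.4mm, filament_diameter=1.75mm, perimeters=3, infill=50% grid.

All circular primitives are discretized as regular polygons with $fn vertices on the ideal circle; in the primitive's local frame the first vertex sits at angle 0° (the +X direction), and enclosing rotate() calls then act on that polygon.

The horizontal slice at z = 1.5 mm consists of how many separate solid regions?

1

At z = 1.5 mm: the r=11 cylinder contributes a regular 32-gon of circumradius 11; the cube at (-4, 8) is present — its section is the full 25.5×20 rectangle; the 5.5×16 cube at (12, 9.5) contributes its full rectangle; the cube at (4, 8) (footprint 29.5×28) is included at this height; After the difference (first − rest): starting from the r=11 cylinder, the 25.5×20 cube at (-4, 8) partially overlaps it — only the 26.13 mm² overlap (of its 510.00 mm²) is removed, clipping the outline; the 5.5×16 cube at (12, 9.5) misses the remaining region (no effect); the 29.5×28 cube at (4, 8) misses the remaining region (no effect) — 1 connected region. The result has 1 disconnected region.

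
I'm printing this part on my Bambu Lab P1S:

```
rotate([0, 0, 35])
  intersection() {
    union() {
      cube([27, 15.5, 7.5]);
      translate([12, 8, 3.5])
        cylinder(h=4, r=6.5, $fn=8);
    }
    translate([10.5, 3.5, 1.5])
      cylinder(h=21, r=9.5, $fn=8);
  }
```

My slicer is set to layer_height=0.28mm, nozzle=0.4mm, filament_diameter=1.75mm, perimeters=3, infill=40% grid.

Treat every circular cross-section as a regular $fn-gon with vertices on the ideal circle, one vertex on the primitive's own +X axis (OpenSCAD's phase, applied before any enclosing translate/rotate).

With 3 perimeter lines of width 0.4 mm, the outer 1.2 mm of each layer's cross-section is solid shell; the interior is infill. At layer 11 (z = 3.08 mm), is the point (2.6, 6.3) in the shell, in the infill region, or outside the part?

At z = 3.08 mm: the 27×15.5 cube contributes its full rectangle; the cylinder at (12, 8) is absent (z outside [3.5, 7.5]); Merging all regions: only the 27×15.5 cube is present, so the union is just that shape — 1 connected region; the r=9.5 cylinder at (10.5, 3.5) gives a regular 8-gon of circumradius 9.5 (constant along its height); Keeping only the common overlap: the r=9.5 cylinder at (10.5, 3.5) partially overlaps the result so far; clipping to the common part keeps 189.06 mm² — 1 connected region; (rotated 35° about Z; rotation is an isometry so areas/perimeters/island counts are preserved). Overall, the cross-section is a single solid region. Undo the 35° rotation: the query point maps to (5.743, 3.669) in the un-rotated model frame. The nearest boundary edge runs (18.55, 0.00)→(2.45, 0.00); distance from the point to it = 3.67 mm. The point is inside the cross-section and 3.67 mm from the nearest boundary — more than the 1.2 mm shell width (3 × 0.4), so it's in the infill interior.

infill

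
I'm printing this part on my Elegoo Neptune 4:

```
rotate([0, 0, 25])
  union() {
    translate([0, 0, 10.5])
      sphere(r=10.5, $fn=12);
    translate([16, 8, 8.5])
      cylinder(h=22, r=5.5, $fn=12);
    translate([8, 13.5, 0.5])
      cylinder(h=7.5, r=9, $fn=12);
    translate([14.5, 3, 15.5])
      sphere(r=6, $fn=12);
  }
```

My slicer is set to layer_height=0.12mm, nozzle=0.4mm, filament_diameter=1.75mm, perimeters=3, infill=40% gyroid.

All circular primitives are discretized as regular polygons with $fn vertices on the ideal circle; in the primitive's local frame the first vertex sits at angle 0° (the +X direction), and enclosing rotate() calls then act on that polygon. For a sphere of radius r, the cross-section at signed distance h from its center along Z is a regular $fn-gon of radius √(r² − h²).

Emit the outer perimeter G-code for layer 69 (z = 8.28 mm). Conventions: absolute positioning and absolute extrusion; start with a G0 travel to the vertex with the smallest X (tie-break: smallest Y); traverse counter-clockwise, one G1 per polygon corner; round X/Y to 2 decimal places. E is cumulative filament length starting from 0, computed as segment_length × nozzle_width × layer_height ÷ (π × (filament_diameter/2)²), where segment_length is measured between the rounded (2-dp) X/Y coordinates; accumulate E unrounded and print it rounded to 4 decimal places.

At z = 8.28 mm: the r=10.5 sphere contributes a regular 12-gon of circumradius √(10.5²−2.22²) = 10.263; the cylinder at (16, 8) is absent (z outside [8.5, 30.5]); the cylinder at (8, 13.5) does not reach this height (z outside [0.5, 8]); the sphere at (14.5, 3) is absent (|z−center|=7.220 > r=6); Combining (union): only the r=10.5 sphere is present, so the union is just that shape — 1 connected region; (rotated 25° about Z; rotation is an isometry so areas/perimeters/island counts are preserved). The outline is a single polygon with 12 vertices. Extrusion per mm of travel: 0.4 × 0.12 / (π × 0.875²) = 0.019956. Accumulating E over each segment gives final E = 1.2722.

G0 X-10.22 Y0.89 Z8.28
G1 X-9.30 Y-4.34 E0.1060
G1 X-5.89 Y-8.41 E0.2119
G1 X-0.89 Y-10.22 E0.3181
G1 X4.34 Y-9.30 E0.4240
G1 X8.41 Y-5.89 E0.5300
G1 X10.22 Y-0.89 E0.6361
G1 X9.30 Y4.34 E0.7421
G1 X5.89 Y8.41 E0.8480
G1 X0.89 Y10.22 E0.9542
G1 X-4.34 Y9.30 E1.0601
G1 X-8.41 Y5.89 E1.1661
G1 X-10.22 Y0.89 E1.2722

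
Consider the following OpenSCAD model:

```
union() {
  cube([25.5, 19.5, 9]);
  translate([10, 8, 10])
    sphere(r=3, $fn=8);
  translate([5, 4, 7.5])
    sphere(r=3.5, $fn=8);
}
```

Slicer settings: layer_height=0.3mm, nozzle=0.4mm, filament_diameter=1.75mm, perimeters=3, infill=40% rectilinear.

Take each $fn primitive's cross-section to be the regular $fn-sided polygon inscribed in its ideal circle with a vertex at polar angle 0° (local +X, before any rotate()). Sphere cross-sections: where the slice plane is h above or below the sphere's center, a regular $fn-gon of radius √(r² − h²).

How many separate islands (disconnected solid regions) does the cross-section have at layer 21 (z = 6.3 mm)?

1

At z = 6.3 mm: the cube is present — its section is the full 25.5×19.5 rectangle; the sphere at (10, 8) is not intersected at this z (|z−center|=3.700 > r=3); the r=3.5 sphere at (5, 4) contributes a regular 8-gon of circumradius √(3.5²−1.2²) = 3.288; Merging all regions: the r=3.5 sphere at (5, 4) lies entirely inside the 25.5×19.5 cube, so the union is just the 25.5×19.5 cube — 1 connected region. Overall, the cross-section is a single solid region. Island count = 1.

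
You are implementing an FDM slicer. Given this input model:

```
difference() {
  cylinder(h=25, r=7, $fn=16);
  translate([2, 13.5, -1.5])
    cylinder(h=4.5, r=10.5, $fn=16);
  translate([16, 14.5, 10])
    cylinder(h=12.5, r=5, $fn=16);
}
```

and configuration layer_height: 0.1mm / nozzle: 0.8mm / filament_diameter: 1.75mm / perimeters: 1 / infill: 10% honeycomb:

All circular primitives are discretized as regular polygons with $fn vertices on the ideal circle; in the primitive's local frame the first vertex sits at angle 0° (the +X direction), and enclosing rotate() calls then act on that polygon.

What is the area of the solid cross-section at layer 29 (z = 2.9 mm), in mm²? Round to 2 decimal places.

124.60 mm²

At z = 2.9 mm: the r=7 cylinder contributes a regular 16-gon of circumradius 7 (area = (16/2)·7.000²·sin(360°/16) = 150.01 mm²); the cylinder at (2, 13.5): section is a regular 16-gon, circumradius r=10.5 (area = (16/2)·10.500²·sin(360°/16) = 337.53 mm²); the cylinder at (16, 14.5) does not reach this height (z outside [10, 22.5]); Taking the first minus the rest: starting from the r=7 cylinder (150.01 mm²), the r=10.5 cylinder at (2, 13.5) partially overlaps it — only the 25.41 mm² overlap (of its 337.53 mm²) is removed, clipping the outline — area = 124.60 mm². Overall, the cross-section is a single solid region. Net area = 124.60 mm².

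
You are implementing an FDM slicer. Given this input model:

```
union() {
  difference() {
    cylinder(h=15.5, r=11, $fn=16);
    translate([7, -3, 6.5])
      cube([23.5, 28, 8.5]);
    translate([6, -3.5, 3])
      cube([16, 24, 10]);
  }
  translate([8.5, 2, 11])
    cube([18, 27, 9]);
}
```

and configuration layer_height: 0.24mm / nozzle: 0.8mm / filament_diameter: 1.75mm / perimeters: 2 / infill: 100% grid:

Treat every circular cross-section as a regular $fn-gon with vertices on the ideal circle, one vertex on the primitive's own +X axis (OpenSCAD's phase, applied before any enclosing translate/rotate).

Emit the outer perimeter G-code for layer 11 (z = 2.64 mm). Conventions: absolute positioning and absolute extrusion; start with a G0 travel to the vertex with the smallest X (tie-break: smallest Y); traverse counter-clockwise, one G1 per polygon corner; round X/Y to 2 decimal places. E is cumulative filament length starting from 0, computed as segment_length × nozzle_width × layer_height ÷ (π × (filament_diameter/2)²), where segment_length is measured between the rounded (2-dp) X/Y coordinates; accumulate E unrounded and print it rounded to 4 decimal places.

G0 X-11.00 Y0.00 Z2.64
G1 X-10.16 Y-4.21 E0.3427
G1 X-7.78 Y-7.78 E0.6852
G1 X-4.21 Y-10.16 E1.0277
G1 X0.00 Y-11.00 E1.3704
G1 X4.21 Y-10.16 E1.7130
G1 X7.78 Y-7.78 E2.0555
G1 X10.16 Y-4.21 E2.3980
G1 X11.00 Y0.00 E2.7407
G1 X10.16 Y4.21 E3.0834
G1 X7.78 Y7.78 E3.4259
G1 X4.21 Y10.16 E3.7684
G1 X0.00 Y11.00 E4.1111
G1 X-4.21 Y10.16 E4.4538
G1 X-7.78 Y7.78 E4.7963
G1 X-10.16 Y4.21 E5.1387
G1 X-11.00 Y0.00 E5.4814

At z = 2.64 mm: the r=11 cylinder contributes a regular 16-gon of circumradius 11; the cube at (7, -3) is absent (z outside [6.5, 15]); the cube at (6, -3.5) is not intersected at this z (z outside [3, 13]); Taking the first minus the rest: none of the subtracted shapes is present at this height, so the r=11 cylinder is unchanged — 1 connected region; the cube at (8.5, 2) is not intersected at this z (z outside [11, 20]); Combining (union): only the result so far is present, so the union is just that shape — 1 connected region. The outline is a single polygon with 16 vertices. Extrusion per mm of travel: 0.8 × 0.24 / (π × 0.875²) = 0.079824. Accumulating E over each segment gives final E = 5.4814.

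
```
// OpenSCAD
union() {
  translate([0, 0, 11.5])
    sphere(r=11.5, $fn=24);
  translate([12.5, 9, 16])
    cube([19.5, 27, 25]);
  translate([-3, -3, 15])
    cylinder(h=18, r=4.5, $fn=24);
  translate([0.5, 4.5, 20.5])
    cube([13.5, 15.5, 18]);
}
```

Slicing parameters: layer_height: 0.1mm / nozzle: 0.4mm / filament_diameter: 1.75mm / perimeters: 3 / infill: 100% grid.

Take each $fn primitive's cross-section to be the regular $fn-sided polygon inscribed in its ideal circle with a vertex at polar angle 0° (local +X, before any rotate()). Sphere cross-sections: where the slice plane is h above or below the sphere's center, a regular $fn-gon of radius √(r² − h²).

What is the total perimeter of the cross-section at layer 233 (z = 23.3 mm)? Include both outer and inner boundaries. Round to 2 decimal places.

154.19 mm

At z = 23.3 mm: the sphere is absent (|z−center|=11.800 > r=11.5); the 19.5×27 cube at (12.5, 9) contributes its full rectangle (perimeter 93.00 mm); the r=4.5 cylinder at (-3, -3) contributes a regular 24-gon of circumradius 4.5 (perimeter = 2·24·4.500·sin(180°/24) = 28.19 mm); the cube at (0.5, 4.5) (footprint 13.5×15.5) is included at this height (perimeter 58.00 mm); Taking the union: the regions partially overlap (shared area 16.50 mm²), so the edge portions inside another operand are dropped and the merged outline is re-measured after clipping — boundary = 154.19 mm. Overall, the cross-section has 2 separate islands. Total boundary length (outer) = 154.19 mm.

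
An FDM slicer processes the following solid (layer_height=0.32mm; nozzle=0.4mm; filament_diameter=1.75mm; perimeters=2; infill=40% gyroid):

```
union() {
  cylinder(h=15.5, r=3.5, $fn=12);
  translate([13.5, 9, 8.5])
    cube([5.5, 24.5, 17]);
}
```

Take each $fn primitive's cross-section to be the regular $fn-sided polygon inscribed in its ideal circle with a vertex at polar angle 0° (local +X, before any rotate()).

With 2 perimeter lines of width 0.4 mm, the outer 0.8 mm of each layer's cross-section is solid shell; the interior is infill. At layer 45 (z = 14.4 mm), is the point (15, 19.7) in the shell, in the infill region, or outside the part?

infill

At z = 14.4 mm: the r=3.5 cylinder gives a regular 12-gon of circumradius 3.5 (constant along its height); the cube at (13.5, 9) is present — its section is the full 5.5×24.5 rectangle; Taking the union: the 2 present regions are separate (no shared area or edge), so areas and boundary lengths simply add and each stays a separate island — 2 connected regions. Overall, the cross-section has 2 separate islands. The nearest boundary edge runs (13.50, 9.00)→(13.50, 33.50); distance from the point to it = 1.50 mm. (Shell/infill is judged within the island containing the point — the largest one.) The point is inside the cross-section and 1.50 mm from the nearest boundary — more than the 0.8 mm shell width (2 × 0.4), so it's in the infill interior.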